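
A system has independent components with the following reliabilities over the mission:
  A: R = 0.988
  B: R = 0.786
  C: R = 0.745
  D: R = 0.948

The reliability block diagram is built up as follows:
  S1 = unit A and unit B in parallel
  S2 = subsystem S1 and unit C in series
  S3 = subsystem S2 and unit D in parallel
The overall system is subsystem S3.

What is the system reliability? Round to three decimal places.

0.987

Parallel (A and B): 1 − (1 − 0.98800)(1 − 0.78600) = 0.99743
Series ([0.99743] and C): 0.99743 × 0.74500 = 0.74309
Parallel ([0.74309] and D): 1 − (1 − 0.74309)(1 − 0.94800) = 0.987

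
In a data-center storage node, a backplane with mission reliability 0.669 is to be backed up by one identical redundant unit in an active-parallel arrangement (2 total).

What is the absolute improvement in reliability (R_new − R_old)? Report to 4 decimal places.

0.2214

R_before = 0.669
R_after = 1 − (1 − 0.669)^2 = 0.8904
ΔR = 0.8904 − 0.669 = 0.2214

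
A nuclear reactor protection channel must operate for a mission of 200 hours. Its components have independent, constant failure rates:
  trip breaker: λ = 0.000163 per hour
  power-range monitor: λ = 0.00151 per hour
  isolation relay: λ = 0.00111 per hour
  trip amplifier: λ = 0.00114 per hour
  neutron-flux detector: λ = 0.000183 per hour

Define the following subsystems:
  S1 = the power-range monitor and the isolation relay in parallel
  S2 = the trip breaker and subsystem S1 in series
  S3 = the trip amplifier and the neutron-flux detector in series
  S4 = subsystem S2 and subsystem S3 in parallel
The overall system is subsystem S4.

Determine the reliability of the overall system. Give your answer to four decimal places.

0.9809

R(trip breaker) = exp(−0.000163 × 200) = 0.967926
R(power-range monitor) = exp(−0.00151 × 200) = 0.739338
R(isolation relay) = exp(−0.00111 × 200) = 0.800915
R(trip amplifier) = exp(−0.00114 × 200) = 0.796124
R(neutron-flux detector) = exp(−0.000183 × 200) = 0.964062
Parallel (power-range monitor and isolation relay): 1 − (1 − 0.739338)(1 − 0.800915) = 0.948106
Series (trip breaker and [0.948106]): 0.967926 × 0.948106 = 0.917696
Series (trip amplifier and neutron-flux detector): 0.796124 × 0.964062 = 0.767513
Parallel ([0.917696] and [0.767513]): 1 − (1 − 0.917696)(1 − 0.767513) = 0.9809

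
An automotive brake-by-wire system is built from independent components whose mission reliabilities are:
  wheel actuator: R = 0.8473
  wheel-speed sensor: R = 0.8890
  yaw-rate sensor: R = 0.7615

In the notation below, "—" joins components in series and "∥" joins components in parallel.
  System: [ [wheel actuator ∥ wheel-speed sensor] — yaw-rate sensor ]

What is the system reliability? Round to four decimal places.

0.7486

Parallel (wheel actuator and wheel-speed sensor): 1 − (1 − 0.847300)(1 − 0.889000) = 0.983050
Series ([0.983050] and yaw-rate sensor): 0.983050 × 0.761500 = 0.7486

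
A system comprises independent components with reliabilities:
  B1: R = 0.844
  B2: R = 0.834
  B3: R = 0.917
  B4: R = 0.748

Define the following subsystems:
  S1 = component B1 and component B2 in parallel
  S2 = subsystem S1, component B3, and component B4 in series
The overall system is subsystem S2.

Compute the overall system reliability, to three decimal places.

Parallel (B1 and B2): 1 − (1 − 0.84400)(1 − 0.83400) = 0.97410
Series ([0.97410], B3, and B4): 0.97410 × 0.91700 × 0.74800 = 0.668

0.668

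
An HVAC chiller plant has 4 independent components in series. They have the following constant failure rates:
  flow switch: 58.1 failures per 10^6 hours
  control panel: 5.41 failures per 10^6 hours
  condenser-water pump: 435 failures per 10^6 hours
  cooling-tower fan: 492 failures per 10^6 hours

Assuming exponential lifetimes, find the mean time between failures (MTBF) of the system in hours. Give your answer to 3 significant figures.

Series of exponential components: λ_sys = Σ λ_i
λ_sys = 0.0000581 + 0.00000541 + 0.000435 + 0.000492 = 9.9051e-04 /h
MTBF = 1 / λ_sys = 1010 h

1010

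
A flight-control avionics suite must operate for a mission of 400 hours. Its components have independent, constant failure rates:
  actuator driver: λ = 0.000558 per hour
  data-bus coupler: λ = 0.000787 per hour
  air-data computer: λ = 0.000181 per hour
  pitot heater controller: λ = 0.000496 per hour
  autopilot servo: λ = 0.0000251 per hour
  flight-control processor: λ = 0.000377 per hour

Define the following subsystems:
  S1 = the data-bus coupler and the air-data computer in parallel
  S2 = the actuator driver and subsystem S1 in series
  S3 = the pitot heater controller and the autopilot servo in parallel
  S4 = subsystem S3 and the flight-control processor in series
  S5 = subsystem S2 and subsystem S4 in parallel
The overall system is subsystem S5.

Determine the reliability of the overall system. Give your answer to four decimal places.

R(actuator driver) = exp(−0.000558 × 400) = 0.799955
R(data-bus coupler) = exp(−0.000787 × 400) = 0.729935
R(air-data computer) = exp(−0.000181 × 400) = 0.930159
R(pitot heater controller) = exp(−0.000496 × 400) = 0.820042
R(autopilot servo) = exp(−0.0000251 × 400) = 0.990010
R(flight-control processor) = exp(−0.000377 × 400) = 0.860020
Parallel (data-bus coupler and air-data computer): 1 − (1 − 0.729935)(1 − 0.930159) = 0.981138
Series (actuator driver and [0.981138]): 0.799955 × 0.981138 = 0.784866
Parallel (pitot heater controller and autopilot servo): 1 − (1 − 0.820042)(1 − 0.990010) = 0.998202
Series ([0.998202] and flight-control processor): 0.998202 × 0.860020 = 0.858474
Parallel ([0.784866] and [0.858474]): 1 − (1 − 0.784866)(1 − 0.858474) = 0.9696

0.9696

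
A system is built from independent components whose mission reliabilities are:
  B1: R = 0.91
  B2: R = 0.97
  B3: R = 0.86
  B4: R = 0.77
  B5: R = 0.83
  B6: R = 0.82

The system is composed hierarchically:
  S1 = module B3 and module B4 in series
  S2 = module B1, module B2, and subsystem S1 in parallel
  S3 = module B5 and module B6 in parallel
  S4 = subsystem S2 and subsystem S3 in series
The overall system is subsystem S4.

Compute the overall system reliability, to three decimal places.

Series (B3 and B4): 0.86000 × 0.77000 = 0.66220
Parallel (B1, B2, and [0.66220]): 1 − (1 − 0.91000)(1 − 0.97000)(1 − 0.66220) = 0.99909
Parallel (B5 and B6): 1 − (1 − 0.83000)(1 − 0.82000) = 0.96940
Series ([0.99909] and [0.96940]): 0.99909 × 0.96940 = 0.969

0.969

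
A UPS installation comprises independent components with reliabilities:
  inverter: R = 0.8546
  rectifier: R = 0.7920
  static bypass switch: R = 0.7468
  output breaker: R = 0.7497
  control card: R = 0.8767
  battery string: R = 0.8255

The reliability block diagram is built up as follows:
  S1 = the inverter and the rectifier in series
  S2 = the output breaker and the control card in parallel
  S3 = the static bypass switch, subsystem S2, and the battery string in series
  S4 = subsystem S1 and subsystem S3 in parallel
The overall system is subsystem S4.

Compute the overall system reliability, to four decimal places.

Series (inverter and rectifier): 0.854600 × 0.792000 = 0.676843
Parallel (output breaker and control card): 1 − (1 − 0.749700)(1 − 0.876700) = 0.969138
Series (static bypass switch, [0.969138], and battery string): 0.746800 × 0.969138 × 0.825500 = 0.597457
Parallel ([0.676843] and [0.597457]): 1 − (1 − 0.676843)(1 − 0.597457) = 0.8699

0.8699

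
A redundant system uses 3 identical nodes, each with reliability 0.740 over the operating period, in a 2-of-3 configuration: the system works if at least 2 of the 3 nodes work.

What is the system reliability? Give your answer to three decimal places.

0.832

R = Σ_{i=2}^{3} C(3,i) p^i (1−p)^{3−i} with p = 0.740
C(3,2)·0.740^2·0.260^1 = 0.42713
C(3,3)·0.740^3·0.260^0 = 0.40522
Sum = 0.832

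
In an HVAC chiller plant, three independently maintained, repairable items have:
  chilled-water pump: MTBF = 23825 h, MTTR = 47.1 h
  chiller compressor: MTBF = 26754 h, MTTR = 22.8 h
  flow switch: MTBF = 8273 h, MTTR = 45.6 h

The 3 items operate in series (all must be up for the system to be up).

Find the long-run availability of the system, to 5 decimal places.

A(chilled-water pump) = MTBF/(MTBF+MTTR) = 23825/(23825+47.1) = 0.998027
A(chiller compressor) = MTBF/(MTBF+MTTR) = 26754/(26754+22.8) = 0.999149
A(flow switch) = MTBF/(MTBF+MTTR) = 8273/(8273+45.6) = 0.994518
Series availability: 0.998027 × 0.999149 × 0.994518 = 0.99171

0.99171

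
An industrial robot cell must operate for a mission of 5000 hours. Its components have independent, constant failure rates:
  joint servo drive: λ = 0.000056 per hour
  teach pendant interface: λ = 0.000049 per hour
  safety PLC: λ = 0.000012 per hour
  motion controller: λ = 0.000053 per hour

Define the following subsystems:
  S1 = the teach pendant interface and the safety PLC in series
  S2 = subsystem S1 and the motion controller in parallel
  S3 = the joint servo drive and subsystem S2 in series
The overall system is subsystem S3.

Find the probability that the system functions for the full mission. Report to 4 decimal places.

0.7095

R(joint servo drive) = exp(−0.000056 × 5000) = 0.755784
R(teach pendant interface) = exp(−0.000049 × 5000) = 0.782705
R(safety PLC) = exp(−0.000012 × 5000) = 0.941765
R(motion controller) = exp(−0.000053 × 5000) = 0.767206
Series (teach pendant interface and safety PLC): 0.782705 × 0.941765 = 0.737124
Parallel ([0.737124] and motion controller): 1 − (1 − 0.737124)(1 − 0.767206) = 0.938804
Series (joint servo drive and [0.938804]): 0.755784 × 0.938804 = 0.7095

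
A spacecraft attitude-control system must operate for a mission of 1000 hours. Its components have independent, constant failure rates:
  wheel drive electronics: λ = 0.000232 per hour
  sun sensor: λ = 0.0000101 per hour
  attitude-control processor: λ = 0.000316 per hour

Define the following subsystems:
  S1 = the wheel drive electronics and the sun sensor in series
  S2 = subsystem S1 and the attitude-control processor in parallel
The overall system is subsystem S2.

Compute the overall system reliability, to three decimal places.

R(wheel drive electronics) = exp(−0.000232 × 1000) = 0.79295
R(sun sensor) = exp(−0.0000101 × 1000) = 0.98995
R(attitude-control processor) = exp(−0.000316 × 1000) = 0.72906
Series (wheel drive electronics and sun sensor): 0.79295 × 0.98995 = 0.78498
Parallel ([0.78498] and attitude-control processor): 1 − (1 − 0.78498)(1 − 0.72906) = 0.942

0.942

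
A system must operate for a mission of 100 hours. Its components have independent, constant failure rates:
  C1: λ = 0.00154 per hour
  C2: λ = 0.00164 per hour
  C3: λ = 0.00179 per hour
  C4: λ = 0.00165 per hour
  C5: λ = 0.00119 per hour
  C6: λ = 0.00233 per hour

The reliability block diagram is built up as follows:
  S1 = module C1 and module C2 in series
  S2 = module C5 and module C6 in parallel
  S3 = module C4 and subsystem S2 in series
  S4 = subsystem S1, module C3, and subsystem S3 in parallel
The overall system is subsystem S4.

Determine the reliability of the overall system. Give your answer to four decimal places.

R(C1) = exp(−0.00154 × 100) = 0.857272
R(C2) = exp(−0.00164 × 100) = 0.848742
R(C3) = exp(−0.00179 × 100) = 0.836106
R(C4) = exp(−0.00165 × 100) = 0.847894
R(C5) = exp(−0.00119 × 100) = 0.887808
R(C6) = exp(−0.00233 × 100) = 0.792154
Series (C1 and C2): 0.857272 × 0.848742 = 0.727603
Parallel (C5 and C6): 1 − (1 − 0.887808)(1 − 0.792154) = 0.976681
Series (C4 and [0.976681]): 0.847894 × 0.976681 = 0.828122
Parallel ([0.727603], C3, and [0.828122]): 1 − (1 − 0.727603)(1 − 0.836106)(1 − 0.828122) = 0.9923

0.9923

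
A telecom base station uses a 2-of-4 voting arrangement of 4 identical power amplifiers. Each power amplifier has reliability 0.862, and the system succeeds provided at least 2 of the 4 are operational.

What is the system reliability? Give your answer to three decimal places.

0.991

R = Σ_{i=2}^{4} C(4,i) p^i (1−p)^{4−i} with p = 0.862
C(4,2)·0.862^2·0.138^2 = 0.08490
C(4,3)·0.862^3·0.138^1 = 0.35356
C(4,4)·0.862^4·0.138^0 = 0.55211
Sum = 0.991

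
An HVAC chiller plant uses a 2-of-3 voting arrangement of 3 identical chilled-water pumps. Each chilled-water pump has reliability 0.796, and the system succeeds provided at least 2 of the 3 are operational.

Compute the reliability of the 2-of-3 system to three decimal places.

0.892

R = Σ_{i=2}^{3} C(3,i) p^i (1−p)^{3−i} with p = 0.796
C(3,2)·0.796^2·0.204^1 = 0.38777
C(3,3)·0.796^3·0.204^0 = 0.50436
Sum = 0.892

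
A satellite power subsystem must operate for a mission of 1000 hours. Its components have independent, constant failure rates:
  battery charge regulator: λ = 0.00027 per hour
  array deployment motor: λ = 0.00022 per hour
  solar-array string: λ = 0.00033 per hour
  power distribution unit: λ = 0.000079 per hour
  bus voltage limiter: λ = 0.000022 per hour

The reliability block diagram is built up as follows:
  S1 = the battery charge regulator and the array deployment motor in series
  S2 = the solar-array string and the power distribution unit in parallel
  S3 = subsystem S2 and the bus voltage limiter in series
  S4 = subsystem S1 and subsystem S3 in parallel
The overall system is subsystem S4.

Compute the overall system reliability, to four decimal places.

0.9835

R(battery charge regulator) = exp(−0.00027 × 1000) = 0.763379
R(array deployment motor) = exp(−0.00022 × 1000) = 0.802519
R(solar-array string) = exp(−0.00033 × 1000) = 0.718924
R(power distribution unit) = exp(−0.000079 × 1000) = 0.924040
R(bus voltage limiter) = exp(−0.000022 × 1000) = 0.978240
Series (battery charge regulator and array deployment motor): 0.763379 × 0.802519 = 0.612626
Parallel (solar-array string and power distribution unit): 1 − (1 − 0.718924)(1 − 0.924040) = 0.978649
Series ([0.978649] and bus voltage limiter): 0.978649 × 0.978240 = 0.957354
Parallel ([0.612626] and [0.957354]): 1 − (1 − 0.612626)(1 − 0.957354) = 0.9835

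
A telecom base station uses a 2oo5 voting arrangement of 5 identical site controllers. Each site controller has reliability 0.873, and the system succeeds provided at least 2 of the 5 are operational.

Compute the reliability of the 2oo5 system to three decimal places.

0.999

R = Σ_{i=2}^{5} C(5,i) p^i (1−p)^{5−i} with p = 0.873
C(5,2)·0.873^2·0.127^3 = 0.01561
C(5,3)·0.873^3·0.127^2 = 0.10731
C(5,4)·0.873^4·0.127^1 = 0.36883
C(5,5)·0.873^5·0.127^0 = 0.50707
Sum = 0.999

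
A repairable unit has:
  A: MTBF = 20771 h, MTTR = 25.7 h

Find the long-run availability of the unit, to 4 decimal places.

0.9988

A(A) = MTBF/(MTBF+MTTR) = 20771/(20771+25.7) = 0.9988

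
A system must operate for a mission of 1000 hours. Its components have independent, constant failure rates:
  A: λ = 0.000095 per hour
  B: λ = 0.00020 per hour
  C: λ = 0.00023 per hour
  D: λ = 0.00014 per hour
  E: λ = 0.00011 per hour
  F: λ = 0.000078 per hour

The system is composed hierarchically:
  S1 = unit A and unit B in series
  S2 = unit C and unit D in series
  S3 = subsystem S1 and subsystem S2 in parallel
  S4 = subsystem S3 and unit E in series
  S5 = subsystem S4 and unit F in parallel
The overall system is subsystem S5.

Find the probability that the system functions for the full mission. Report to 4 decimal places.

R(A) = exp(−0.000095 × 1000) = 0.909373
R(B) = exp(−0.00020 × 1000) = 0.818731
R(C) = exp(−0.00023 × 1000) = 0.794534
R(D) = exp(−0.00014 × 1000) = 0.869358
R(E) = exp(−0.00011 × 1000) = 0.895834
R(F) = exp(−0.000078 × 1000) = 0.924964
Series (A and B): 0.909373 × 0.818731 = 0.744532
Series (C and D): 0.794534 × 0.869358 = 0.690734
Parallel ([0.744532] and [0.690734]): 1 − (1 − 0.744532)(1 − 0.690734) = 0.920992
Series ([0.920992] and E): 0.920992 × 0.895834 = 0.825056
Parallel ([0.825056] and F): 1 − (1 − 0.825056)(1 − 0.924964) = 0.9869

0.9869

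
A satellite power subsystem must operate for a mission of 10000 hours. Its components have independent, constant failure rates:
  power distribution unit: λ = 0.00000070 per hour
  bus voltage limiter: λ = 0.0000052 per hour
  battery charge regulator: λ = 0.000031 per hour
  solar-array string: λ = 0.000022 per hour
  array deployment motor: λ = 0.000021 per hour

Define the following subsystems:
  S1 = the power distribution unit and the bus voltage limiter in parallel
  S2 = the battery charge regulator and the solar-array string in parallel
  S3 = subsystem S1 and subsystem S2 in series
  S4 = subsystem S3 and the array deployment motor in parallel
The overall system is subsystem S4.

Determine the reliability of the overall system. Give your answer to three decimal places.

R(power distribution unit) = exp(−0.00000070 × 10000) = 0.99302
R(bus voltage limiter) = exp(−0.0000052 × 10000) = 0.94933
R(battery charge regulator) = exp(−0.000031 × 10000) = 0.73345
R(solar-array string) = exp(−0.000022 × 10000) = 0.80252
R(array deployment motor) = exp(−0.000021 × 10000) = 0.81058
Parallel (power distribution unit and bus voltage limiter): 1 − (1 − 0.99302)(1 − 0.94933) = 0.99965
Parallel (battery charge regulator and solar-array string): 1 − (1 − 0.73345)(1 − 0.80252) = 0.94736
Series ([0.99965] and [0.94736]): 0.99965 × 0.94736 = 0.94703
Parallel ([0.94703] and array deployment motor): 1 − (1 − 0.94703)(1 − 0.81058) = 0.990

0.990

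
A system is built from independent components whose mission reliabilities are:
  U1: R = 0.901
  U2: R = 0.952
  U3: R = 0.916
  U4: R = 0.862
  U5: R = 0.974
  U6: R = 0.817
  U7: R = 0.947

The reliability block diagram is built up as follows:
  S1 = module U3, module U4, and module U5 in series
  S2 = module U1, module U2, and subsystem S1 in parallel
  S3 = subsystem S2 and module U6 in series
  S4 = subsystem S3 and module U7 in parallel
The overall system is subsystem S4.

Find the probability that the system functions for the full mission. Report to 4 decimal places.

Series (U3, U4, and U5): 0.916000 × 0.862000 × 0.974000 = 0.769063
Parallel (U1, U2, and [0.769063]): 1 − (1 − 0.901000)(1 − 0.952000)(1 − 0.769063) = 0.998903
Series ([0.998903] and U6): 0.998903 × 0.817000 = 0.816104
Parallel ([0.816104] and U7): 1 − (1 − 0.816104)(1 − 0.947000) = 0.9903

0.9903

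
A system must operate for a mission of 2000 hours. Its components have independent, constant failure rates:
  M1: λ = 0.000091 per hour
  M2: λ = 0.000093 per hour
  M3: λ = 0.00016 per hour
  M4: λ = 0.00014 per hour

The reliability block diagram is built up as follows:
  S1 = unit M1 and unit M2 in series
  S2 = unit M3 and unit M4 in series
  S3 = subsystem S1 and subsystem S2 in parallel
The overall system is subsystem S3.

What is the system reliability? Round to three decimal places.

0.861

R(M1) = exp(−0.000091 × 2000) = 0.83360
R(M2) = exp(−0.000093 × 2000) = 0.83027
R(M3) = exp(−0.00016 × 2000) = 0.72615
R(M4) = exp(−0.00014 × 2000) = 0.75578
Series (M1 and M2): 0.83360 × 0.83027 = 0.69211
Series (M3 and M4): 0.72615 × 0.75578 = 0.54881
Parallel ([0.69211] and [0.54881]): 1 − (1 − 0.69211)(1 − 0.54881) = 0.861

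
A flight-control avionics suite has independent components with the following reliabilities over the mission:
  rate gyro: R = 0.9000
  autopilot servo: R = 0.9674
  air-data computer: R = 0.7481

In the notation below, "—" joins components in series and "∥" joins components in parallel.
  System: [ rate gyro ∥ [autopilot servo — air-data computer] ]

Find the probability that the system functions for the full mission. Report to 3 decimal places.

0.972

Series (autopilot servo and air-data computer): 0.96740 × 0.74810 = 0.72371
Parallel (rate gyro and [0.72371]): 1 − (1 − 0.90000)(1 − 0.72371) = 0.972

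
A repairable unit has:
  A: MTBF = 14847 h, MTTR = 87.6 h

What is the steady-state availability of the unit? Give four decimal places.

A(A) = MTBF/(MTBF+MTTR) = 14847/(14847+87.6) = 0.9941

0.9941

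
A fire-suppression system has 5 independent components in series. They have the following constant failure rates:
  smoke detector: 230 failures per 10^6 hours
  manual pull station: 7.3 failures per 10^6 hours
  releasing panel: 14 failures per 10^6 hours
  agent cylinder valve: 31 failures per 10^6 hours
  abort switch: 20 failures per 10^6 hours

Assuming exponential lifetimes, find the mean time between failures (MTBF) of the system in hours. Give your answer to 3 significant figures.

3310

Series of exponential components: λ_sys = Σ λ_i
λ_sys = 0.00023 + 0.0000073 + 0.000014 + 0.000031 + 0.000020 = 3.0230e-04 /h
MTBF = 1 / λ_sys = 3310 h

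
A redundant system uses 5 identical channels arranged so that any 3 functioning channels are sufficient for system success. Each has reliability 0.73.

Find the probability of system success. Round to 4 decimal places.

R = Σ_{i=3}^{5} C(5,i) p^i (1−p)^{5−i} with p = 0.73
C(5,3)·0.73^3·0.27^2 = 0.283593
C(5,4)·0.73^4·0.27^1 = 0.383376
C(5,5)·0.73^5·0.27^0 = 0.207307
Sum = 0.8743

0.8743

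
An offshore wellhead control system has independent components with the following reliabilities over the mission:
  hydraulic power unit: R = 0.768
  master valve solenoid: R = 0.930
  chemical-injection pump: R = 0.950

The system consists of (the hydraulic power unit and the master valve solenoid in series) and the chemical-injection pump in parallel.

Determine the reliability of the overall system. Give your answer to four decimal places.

Series (hydraulic power unit and master valve solenoid): 0.768000 × 0.930000 = 0.714240
Parallel ([0.714240] and chemical-injection pump): 1 − (1 − 0.714240)(1 − 0.950000) = 0.9857

0.9857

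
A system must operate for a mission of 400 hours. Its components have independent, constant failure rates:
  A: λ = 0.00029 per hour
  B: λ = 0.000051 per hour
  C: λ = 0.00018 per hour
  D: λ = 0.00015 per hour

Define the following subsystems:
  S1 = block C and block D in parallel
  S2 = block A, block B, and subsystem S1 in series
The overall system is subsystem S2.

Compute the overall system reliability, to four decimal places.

0.8690

R(A) = exp(−0.00029 × 400) = 0.890475
R(B) = exp(−0.000051 × 400) = 0.979807
R(C) = exp(−0.00018 × 400) = 0.930531
R(D) = exp(−0.00015 × 400) = 0.941765
Parallel (C and D): 1 − (1 − 0.930531)(1 − 0.941765) = 0.995954
Series (A, B, and [0.995954]): 0.890475 × 0.979807 × 0.995954 = 0.8690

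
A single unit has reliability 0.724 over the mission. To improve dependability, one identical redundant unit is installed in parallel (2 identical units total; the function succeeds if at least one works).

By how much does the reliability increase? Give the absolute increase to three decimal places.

R_before = 0.724
R_after = 1 − (1 − 0.724)^2 = 0.924
ΔR = 0.924 − 0.724 = 0.200

0.200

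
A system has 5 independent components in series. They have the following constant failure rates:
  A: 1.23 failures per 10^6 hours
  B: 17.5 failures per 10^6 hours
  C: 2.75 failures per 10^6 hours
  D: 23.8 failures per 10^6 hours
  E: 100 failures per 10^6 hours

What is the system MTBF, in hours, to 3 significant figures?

6880

Series of exponential components: λ_sys = Σ λ_i
λ_sys = 0.00000123 + 0.0000175 + 0.00000275 + 0.0000238 + 0.000100 = 1.4528e-04 /h
MTBF = 1 / λ_sys = 6880 h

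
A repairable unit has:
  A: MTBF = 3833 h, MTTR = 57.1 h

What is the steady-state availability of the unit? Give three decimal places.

0.985

A(A) = MTBF/(MTBF+MTTR) = 3833/(3833+57.1) = 0.985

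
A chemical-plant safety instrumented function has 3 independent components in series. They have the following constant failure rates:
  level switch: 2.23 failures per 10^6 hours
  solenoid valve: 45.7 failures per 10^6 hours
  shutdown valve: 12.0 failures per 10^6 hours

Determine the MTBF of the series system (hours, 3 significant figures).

Series of exponential components: λ_sys = Σ λ_i
λ_sys = 0.00000223 + 0.0000457 + 0.0000120 = 5.9930e-05 /h
MTBF = 1 / λ_sys = 16700 h

16700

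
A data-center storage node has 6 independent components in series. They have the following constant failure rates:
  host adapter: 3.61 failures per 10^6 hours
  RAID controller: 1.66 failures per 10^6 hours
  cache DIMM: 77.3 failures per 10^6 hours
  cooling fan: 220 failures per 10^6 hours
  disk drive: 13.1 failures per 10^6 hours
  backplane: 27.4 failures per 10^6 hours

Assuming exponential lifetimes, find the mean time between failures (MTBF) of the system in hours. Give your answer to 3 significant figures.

Series of exponential components: λ_sys = Σ λ_i
λ_sys = 0.00000361 + 0.00000166 + 0.0000773 + 0.000220 + 0.0000131 + 0.0000274 = 3.4307e-04 /h
MTBF = 1 / λ_sys = 2910 h

2910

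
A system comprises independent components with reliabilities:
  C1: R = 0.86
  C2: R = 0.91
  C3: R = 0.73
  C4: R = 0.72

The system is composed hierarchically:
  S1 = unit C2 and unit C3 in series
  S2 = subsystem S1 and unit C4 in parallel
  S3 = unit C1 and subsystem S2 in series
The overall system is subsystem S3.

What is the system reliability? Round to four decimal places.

Series (C2 and C3): 0.910000 × 0.730000 = 0.664300
Parallel ([0.664300] and C4): 1 − (1 − 0.664300)(1 − 0.720000) = 0.906004
Series (C1 and [0.906004]): 0.860000 × 0.906004 = 0.7792

0.7792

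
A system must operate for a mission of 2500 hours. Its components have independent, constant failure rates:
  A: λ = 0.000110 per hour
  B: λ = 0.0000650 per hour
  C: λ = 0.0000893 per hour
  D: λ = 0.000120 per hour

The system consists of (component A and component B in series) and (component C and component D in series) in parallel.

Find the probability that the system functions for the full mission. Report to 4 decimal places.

R(A) = exp(−0.000110 × 2500) = 0.759572
R(B) = exp(−0.0000650 × 2500) = 0.850016
R(C) = exp(−0.0000893 × 2500) = 0.799915
R(D) = exp(−0.000120 × 2500) = 0.740818
Series (A and B): 0.759572 × 0.850016 = 0.645648
Series (C and D): 0.799915 × 0.740818 = 0.592591
Parallel ([0.645648] and [0.592591]): 1 − (1 − 0.645648)(1 − 0.592591) = 0.8556

0.8556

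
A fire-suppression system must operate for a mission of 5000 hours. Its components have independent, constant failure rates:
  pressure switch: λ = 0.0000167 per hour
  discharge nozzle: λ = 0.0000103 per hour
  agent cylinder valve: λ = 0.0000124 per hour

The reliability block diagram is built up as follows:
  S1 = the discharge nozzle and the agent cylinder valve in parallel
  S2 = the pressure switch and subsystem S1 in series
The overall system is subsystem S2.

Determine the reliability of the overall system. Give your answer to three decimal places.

0.917

R(pressure switch) = exp(−0.0000167 × 5000) = 0.91989
R(discharge nozzle) = exp(−0.0000103 × 5000) = 0.94980
R(agent cylinder valve) = exp(−0.0000124 × 5000) = 0.93988
Parallel (discharge nozzle and agent cylinder valve): 1 − (1 − 0.94980)(1 − 0.93988) = 0.99698
Series (pressure switch and [0.99698]): 0.91989 × 0.99698 = 0.917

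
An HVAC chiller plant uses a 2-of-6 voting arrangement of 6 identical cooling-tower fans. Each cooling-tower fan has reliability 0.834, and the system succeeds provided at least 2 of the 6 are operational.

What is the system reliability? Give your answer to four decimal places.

R = Σ_{i=2}^{6} C(6,i) p^i (1−p)^{6−i} with p = 0.834
C(6,2)·0.834^2·0.166^4 = 0.007922
C(6,3)·0.834^3·0.166^3 = 0.053070
C(6,4)·0.834^4·0.166^2 = 0.199973
C(6,5)·0.834^5·0.166^1 = 0.401874
C(6,6)·0.834^6·0.166^0 = 0.336509
Sum = 0.9993

0.9993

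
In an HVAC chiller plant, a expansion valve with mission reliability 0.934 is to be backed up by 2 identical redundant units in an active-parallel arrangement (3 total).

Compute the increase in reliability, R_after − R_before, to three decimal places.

R_before = 0.934
R_after = 1 − (1 − 0.934)^3 = 1.000
ΔR = 1.000 − 0.934 = 0.066

0.066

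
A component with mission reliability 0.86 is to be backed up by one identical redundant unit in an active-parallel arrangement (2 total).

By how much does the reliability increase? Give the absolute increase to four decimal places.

R_before = 0.86
R_after = 1 − (1 − 0.86)^2 = 0.9804
ΔR = 0.9804 − 0.86 = 0.1204

0.1204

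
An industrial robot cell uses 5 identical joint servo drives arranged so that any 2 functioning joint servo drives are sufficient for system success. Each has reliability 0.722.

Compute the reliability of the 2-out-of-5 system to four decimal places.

R = Σ_{i=2}^{5} C(5,i) p^i (1−p)^{5−i} with p = 0.722
C(5,2)·0.722^2·0.278^3 = 0.111998
C(5,3)·0.722^3·0.278^2 = 0.290872
C(5,4)·0.722^4·0.278^1 = 0.377714
C(5,5)·0.722^5·0.278^0 = 0.196194
Sum = 0.9768

0.9768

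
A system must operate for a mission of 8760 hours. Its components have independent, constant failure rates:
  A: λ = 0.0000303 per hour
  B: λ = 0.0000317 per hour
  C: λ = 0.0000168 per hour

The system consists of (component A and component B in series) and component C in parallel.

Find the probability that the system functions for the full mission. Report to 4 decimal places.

0.9427

R(A) = exp(−0.0000303 × 8760) = 0.766878
R(B) = exp(−0.0000317 × 8760) = 0.757530
R(C) = exp(−0.0000168 × 8760) = 0.863149
Series (A and B): 0.766878 × 0.757530 = 0.580933
Parallel ([0.580933] and C): 1 − (1 − 0.580933)(1 − 0.863149) = 0.9427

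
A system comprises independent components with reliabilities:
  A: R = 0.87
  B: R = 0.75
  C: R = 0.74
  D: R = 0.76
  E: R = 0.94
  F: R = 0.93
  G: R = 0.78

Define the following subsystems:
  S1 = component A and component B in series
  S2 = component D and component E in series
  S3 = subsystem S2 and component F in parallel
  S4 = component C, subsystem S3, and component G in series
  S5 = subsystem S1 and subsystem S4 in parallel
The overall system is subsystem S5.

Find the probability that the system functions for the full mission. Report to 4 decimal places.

Series (A and B): 0.870000 × 0.750000 = 0.652500
Series (D and E): 0.760000 × 0.940000 = 0.714400
Parallel ([0.714400] and F): 1 − (1 − 0.714400)(1 − 0.930000) = 0.980008
Series (C, [0.980008], and G): 0.740000 × 0.980008 × 0.780000 = 0.565661
Parallel ([0.652500] and [0.565661]): 1 − (1 − 0.652500)(1 − 0.565661) = 0.8491

0.8491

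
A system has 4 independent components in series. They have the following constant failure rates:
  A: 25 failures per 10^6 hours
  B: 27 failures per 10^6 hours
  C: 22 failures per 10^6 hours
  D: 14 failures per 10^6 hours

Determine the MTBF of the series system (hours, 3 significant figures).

11400

Series of exponential components: λ_sys = Σ λ_i
λ_sys = 0.000025 + 0.000027 + 0.000022 + 0.000014 = 8.8000e-05 /h
MTBF = 1 / λ_sys = 11400 h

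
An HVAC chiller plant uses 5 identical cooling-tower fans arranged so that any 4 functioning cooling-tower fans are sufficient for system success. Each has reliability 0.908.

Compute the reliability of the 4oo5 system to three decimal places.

R = Σ_{i=4}^{5} C(5,i) p^i (1−p)^{5−i} with p = 0.908
C(5,4)·0.908^4·0.092^1 = 0.31268
C(5,5)·0.908^5·0.092^0 = 0.61720
Sum = 0.930

0.930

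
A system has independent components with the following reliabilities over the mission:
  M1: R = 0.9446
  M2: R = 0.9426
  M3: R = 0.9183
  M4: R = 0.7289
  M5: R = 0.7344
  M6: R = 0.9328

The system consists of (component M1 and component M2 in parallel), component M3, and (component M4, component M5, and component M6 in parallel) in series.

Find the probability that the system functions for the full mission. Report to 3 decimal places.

Parallel (M1 and M2): 1 − (1 − 0.94460)(1 − 0.94260) = 0.99682
Parallel (M4, M5, and M6): 1 − (1 − 0.72890)(1 − 0.73440)(1 − 0.93280) = 0.99516
Series ([0.99682], M3, and [0.99516]): 0.99682 × 0.91830 × 0.99516 = 0.911

0.911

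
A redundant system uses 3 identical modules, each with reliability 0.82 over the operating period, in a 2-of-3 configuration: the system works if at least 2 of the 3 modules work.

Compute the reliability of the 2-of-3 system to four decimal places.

R = Σ_{i=2}^{3} C(3,i) p^i (1−p)^{3−i} with p = 0.82
C(3,2)·0.82^2·0.18^1 = 0.363096
C(3,3)·0.82^3·0.18^0 = 0.551368
Sum = 0.9145

0.9145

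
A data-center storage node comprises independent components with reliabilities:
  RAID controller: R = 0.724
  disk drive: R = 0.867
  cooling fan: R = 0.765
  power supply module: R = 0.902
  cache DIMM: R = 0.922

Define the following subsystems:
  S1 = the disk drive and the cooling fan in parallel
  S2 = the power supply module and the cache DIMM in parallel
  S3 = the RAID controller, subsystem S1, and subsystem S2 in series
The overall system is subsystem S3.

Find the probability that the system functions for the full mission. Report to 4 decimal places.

0.6960

Parallel (disk drive and cooling fan): 1 − (1 − 0.867000)(1 − 0.765000) = 0.968745
Parallel (power supply module and cache DIMM): 1 − (1 − 0.902000)(1 − 0.922000) = 0.992356
Series (RAID controller, [0.968745], and [0.992356]): 0.724000 × 0.968745 × 0.992356 = 0.6960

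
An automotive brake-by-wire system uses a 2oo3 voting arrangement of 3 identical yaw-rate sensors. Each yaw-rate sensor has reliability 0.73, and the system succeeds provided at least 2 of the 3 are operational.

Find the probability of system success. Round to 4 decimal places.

R = Σ_{i=2}^{3} C(3,i) p^i (1−p)^{3−i} with p = 0.73
C(3,2)·0.73^2·0.27^1 = 0.431649
C(3,3)·0.73^3·0.27^0 = 0.389017
Sum = 0.8207

0.8207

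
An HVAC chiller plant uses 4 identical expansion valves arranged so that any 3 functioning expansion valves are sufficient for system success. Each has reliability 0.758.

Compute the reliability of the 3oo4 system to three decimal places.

R = Σ_{i=3}^{4} C(4,i) p^i (1−p)^{4−i} with p = 0.758
C(4,3)·0.758^3·0.242^1 = 0.42158
C(4,4)·0.758^4·0.242^0 = 0.33012
Sum = 0.752

0.752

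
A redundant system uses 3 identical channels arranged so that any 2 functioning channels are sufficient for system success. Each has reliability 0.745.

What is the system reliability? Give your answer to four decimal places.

0.8381

R = Σ_{i=2}^{3} C(3,i) p^i (1−p)^{3−i} with p = 0.745
C(3,2)·0.745^2·0.255^1 = 0.424594
C(3,3)·0.745^3·0.255^0 = 0.413494
Sum = 0.8381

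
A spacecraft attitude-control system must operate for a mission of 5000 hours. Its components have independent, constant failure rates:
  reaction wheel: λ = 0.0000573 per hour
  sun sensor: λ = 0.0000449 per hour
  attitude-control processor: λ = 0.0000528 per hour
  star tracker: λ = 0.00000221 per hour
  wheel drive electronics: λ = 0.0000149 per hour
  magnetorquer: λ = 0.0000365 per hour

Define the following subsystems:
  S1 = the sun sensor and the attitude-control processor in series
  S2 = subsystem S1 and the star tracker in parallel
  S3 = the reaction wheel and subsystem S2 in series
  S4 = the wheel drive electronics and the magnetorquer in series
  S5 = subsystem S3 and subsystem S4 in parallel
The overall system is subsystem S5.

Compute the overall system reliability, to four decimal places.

R(reaction wheel) = exp(−0.0000573 × 5000) = 0.750887
R(sun sensor) = exp(−0.0000449 × 5000) = 0.798916
R(attitude-control processor) = exp(−0.0000528 × 5000) = 0.767974
R(star tracker) = exp(−0.00000221 × 5000) = 0.989011
R(wheel drive electronics) = exp(−0.0000149 × 5000) = 0.928207
R(magnetorquer) = exp(−0.0000365 × 5000) = 0.833185
Series (sun sensor and attitude-control processor): 0.798916 × 0.767974 = 0.613547
Parallel ([0.613547] and star tracker): 1 − (1 − 0.613547)(1 − 0.989011) = 0.995753
Series (reaction wheel and [0.995753]): 0.750887 × 0.995753 = 0.747698
Series (wheel drive electronics and magnetorquer): 0.928207 × 0.833185 = 0.773368
Parallel ([0.747698] and [0.773368]): 1 − (1 − 0.747698)(1 − 0.773368) = 0.9428

0.9428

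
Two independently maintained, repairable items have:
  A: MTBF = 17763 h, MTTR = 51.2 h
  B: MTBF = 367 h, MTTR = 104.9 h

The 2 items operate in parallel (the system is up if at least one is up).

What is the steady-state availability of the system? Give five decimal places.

A(A) = MTBF/(MTBF+MTTR) = 17763/(17763+51.2) = 0.997126
A(B) = MTBF/(MTBF+MTTR) = 367/(367+104.9) = 0.777707
Parallel availability: 1 − (1 − 0.997126)(1 − 0.777707) = 0.99936

0.99936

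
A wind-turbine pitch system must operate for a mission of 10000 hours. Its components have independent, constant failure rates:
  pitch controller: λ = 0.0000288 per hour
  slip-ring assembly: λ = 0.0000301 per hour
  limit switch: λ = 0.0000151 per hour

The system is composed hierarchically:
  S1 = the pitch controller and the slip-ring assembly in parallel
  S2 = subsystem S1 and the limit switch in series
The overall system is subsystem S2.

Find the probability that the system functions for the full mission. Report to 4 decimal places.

0.8039

R(pitch controller) = exp(−0.0000288 × 10000) = 0.749762
R(slip-ring assembly) = exp(−0.0000301 × 10000) = 0.740078
R(limit switch) = exp(−0.0000151 × 10000) = 0.859848
Parallel (pitch controller and slip-ring assembly): 1 − (1 − 0.749762)(1 − 0.740078) = 0.934958
Series ([0.934958] and limit switch): 0.934958 × 0.859848 = 0.8039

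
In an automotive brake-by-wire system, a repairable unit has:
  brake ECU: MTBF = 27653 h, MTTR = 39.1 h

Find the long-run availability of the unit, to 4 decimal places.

0.9986

A(brake ECU) = MTBF/(MTBF+MTTR) = 27653/(27653+39.1) = 0.9986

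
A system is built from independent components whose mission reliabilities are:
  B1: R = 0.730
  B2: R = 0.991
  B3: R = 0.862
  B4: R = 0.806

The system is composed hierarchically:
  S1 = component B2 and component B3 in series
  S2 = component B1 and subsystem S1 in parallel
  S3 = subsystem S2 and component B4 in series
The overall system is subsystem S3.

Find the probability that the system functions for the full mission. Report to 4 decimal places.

0.7743

Series (B2 and B3): 0.991000 × 0.862000 = 0.854242
Parallel (B1 and [0.854242]): 1 − (1 − 0.730000)(1 − 0.854242) = 0.960645
Series ([0.960645] and B4): 0.960645 × 0.806000 = 0.7743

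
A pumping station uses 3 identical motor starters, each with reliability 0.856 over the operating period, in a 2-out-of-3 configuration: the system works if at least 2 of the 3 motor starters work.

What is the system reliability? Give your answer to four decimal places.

R = Σ_{i=2}^{3} C(3,i) p^i (1−p)^{3−i} with p = 0.856
C(3,2)·0.856^2·0.144^1 = 0.316542
C(3,3)·0.856^3·0.144^0 = 0.627222
Sum = 0.9438

0.9438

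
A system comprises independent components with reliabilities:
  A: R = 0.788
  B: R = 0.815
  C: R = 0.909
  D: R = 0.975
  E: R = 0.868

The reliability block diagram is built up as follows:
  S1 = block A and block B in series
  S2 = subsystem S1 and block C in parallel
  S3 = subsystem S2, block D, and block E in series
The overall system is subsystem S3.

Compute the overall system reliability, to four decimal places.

Series (A and B): 0.788000 × 0.815000 = 0.642220
Parallel ([0.642220] and C): 1 − (1 − 0.642220)(1 − 0.909000) = 0.967442
Series ([0.967442], D, and E): 0.967442 × 0.975000 × 0.868000 = 0.8187

0.8187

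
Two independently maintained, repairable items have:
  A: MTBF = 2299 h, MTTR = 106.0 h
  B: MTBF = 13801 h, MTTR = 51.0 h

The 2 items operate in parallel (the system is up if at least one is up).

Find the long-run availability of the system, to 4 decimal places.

A(A) = MTBF/(MTBF+MTTR) = 2299/(2299+106.0) = 0.955925
A(B) = MTBF/(MTBF+MTTR) = 13801/(13801+51.0) = 0.996318
Parallel availability: 1 − (1 − 0.955925)(1 − 0.996318) = 0.9998

0.9998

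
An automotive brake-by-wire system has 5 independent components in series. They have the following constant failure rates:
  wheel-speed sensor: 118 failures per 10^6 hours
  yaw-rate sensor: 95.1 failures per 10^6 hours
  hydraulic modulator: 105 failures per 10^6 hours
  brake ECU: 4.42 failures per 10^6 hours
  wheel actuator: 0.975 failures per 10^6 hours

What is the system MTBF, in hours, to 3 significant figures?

Series of exponential components: λ_sys = Σ λ_i
λ_sys = 0.000118 + 0.0000951 + 0.000105 + 0.00000442 + 0.000000975 = 3.2349e-04 /h
MTBF = 1 / λ_sys = 3090 h

3090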